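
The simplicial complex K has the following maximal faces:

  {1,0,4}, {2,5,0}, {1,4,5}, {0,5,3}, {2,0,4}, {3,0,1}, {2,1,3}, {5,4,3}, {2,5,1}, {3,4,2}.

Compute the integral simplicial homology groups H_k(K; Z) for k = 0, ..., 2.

Order the vertices as 0 < 1 < 2 < 3 < 4 < 5. Listing each simplex with vertices in this order, K has dimension 2 with simplices:

  0-simplices (6): [0], [1], [2], [3], [4], [5]
  1-simplices (15): [0,1], [0,2], [0,3], [0,4], [0,5], [1,2], [1,3], [1,4], [1,5], [2,3], [2,4], [2,5], [3,4], [3,5], [4,5]
  2-simplices (10): [0,1,3], [0,1,4], [0,2,4], [0,2,5], [0,3,5], [1,2,3], [1,2,5], [1,4,5], [2,3,4], [3,4,5]

Hence C_0 ≅ Z^6, C_1 ≅ Z^15, C_2 ≅ Z^10.

∂_1: C_1 → C_0 is given by ∂[p,q] = [q] − [p].
This gives a 6×15 integer matrix of rank 5; reducing to Smith normal form yields diagonal entries (1,1,1,1,1).

∂_2: C_2 → C_1 sends each 2-simplex [p,q,r] to [q,r] − [p,r] + [p,q]. For instance
  ∂[1,2,3] = [2,3] − [1,3] + [1,2],
  ∂[0,1,4] = [1,4] − [0,4] + [0,1].
The resulting 15×10 matrix has rank 10, and its Smith normal form has invariant factors (1,1,1,1,1,1,1,1,1,2).

Reading off H_k = ker ∂_k / im ∂_{k+1}:

  H_0: rank C_0 − rank ∂_1 = 6 − 5 = 1, and the invariant factors of ∂_1 are all 1, so H_0 ≅ Z.
  H_1: rank ker ∂_1 − rank ∂_2 = (15 − 5) − 10 = 0, and ∂_2 has invariant factor 2 > 1, so H_1 ≅ Z_2.
  H_2: rank ker ∂_2 − rank ∂_3 = (10 − 10) − 0 = 0, and there is no ∂_3, so H_2 ≅ 0.

H_0 ≅ Z,  H_1 ≅ Z_2,  H_2 = 0.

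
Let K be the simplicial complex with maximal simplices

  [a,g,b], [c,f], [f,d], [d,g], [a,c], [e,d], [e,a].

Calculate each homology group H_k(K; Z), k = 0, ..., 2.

H_0 = Z,  H_1 = Z^2,  H_2 = 0.

We work with the vertex ordering a < b < c < d < e < f < g. The simplices of K, each written with vertices in increasing order, are:

  0-simplices (7): a, b, c, d, e, f, g
  1-simplices (9): ab, ac, ae, ag, bg, cf, de, df, dg
  2-simplices (1): abg

Hence C_0 ≅ Z^7, C_1 ≅ Z^9, C_2 ≅ Z^1.

The boundary map ∂_1: C_1 → C_0 maps an edge to its endpoints' difference, ∂[p,q] = q − p. For instance
  ∂dg = g − d.
The 7×9 boundary matrix has rank 6 and Smith normal form diag(1,1,1,1,1,1).

Boundary ∂_2: C_2 → C_1 maps a triangle to the signed sum of its edges. For instance
  ∂abg = bg − ag + ab.
This gives a 9×1 integer matrix of rank 1; reducing to Smith normal form yields diagonal entries (1).

Now H_k = ker ∂_k / im ∂_{k+1}, so:

  H_0: rank C_0 − rank ∂_1 = 7 − 6 = 1, and the invariant factors of ∂_1 are all 1, so H_0 ≅ Z.
  H_1: rank ker ∂_1 − rank ∂_2 = (9 − 6) − 1 = 2, and the invariant factors of ∂_2 are all 1, so H_1 ≅ Z^2.
  H_2: rank ker ∂_2 − rank ∂_3 = (1 − 1) − 0 = 0, and there is no ∂_3, so H_2 ≅ 0.

As a check, the Euler characteristic is 7 − 9 + 1 = -1, which agrees with 1 − 2 + 0 = -1.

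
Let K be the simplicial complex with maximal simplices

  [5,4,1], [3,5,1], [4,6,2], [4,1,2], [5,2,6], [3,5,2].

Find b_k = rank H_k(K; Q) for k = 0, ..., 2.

b_0 = 1, b_1 = 1, b_2 = 0.

We work with the vertex ordering 1 < 2 < 3 < 4 < 5 < 6. The simplices of K, each written with vertices in increasing order, are:

  0-simplices (6): [1], [2], [3], [4], [5], [6]
  1-simplices (12): [1,2], [1,3], [1,4], [1,5], [2,3], [2,4], [2,5], [2,6], [3,5], [4,5], [4,6], [5,6]
  2-simplices (6): [1,2,4], [1,3,5], [1,4,5], [2,3,5], [2,4,6], [2,5,6]

so the chain groups are C_0 ≅ Z^6, C_1 ≅ Z^12, C_2 ≅ Z^6.

The boundary map ∂_1: C_1 → C_0 is given by ∂[p,q] = [q] − [p].
As a 6×12 matrix over Z this has rank 5, with invariant factors (1,1,1,1,1).

Boundary ∂_2: C_2 → C_1 acts by ∂[p,q,r] = [q,r] − [p,r] + [p,q]. For instance
  ∂[2,4,6] = [4,6] − [2,6] + [2,4],
  ∂[2,3,5] = [3,5] − [2,5] + [2,3].
This gives a 12×6 integer matrix of rank 6; reducing to Smith normal form yields diagonal entries (1,1,1,1,1,1).

Now H_k = ker ∂_k / im ∂_{k+1}, so:

  H_0: rank C_0 − rank ∂_1 = 6 − 5 = 1, and the invariant factors of ∂_1 are all 1, so H_0 = Z.
  H_1: rank ker ∂_1 − rank ∂_2 = (12 − 5) − 6 = 1, and the invariant factors of ∂_2 are all 1, so H_1 = Z.
  H_2: rank ker ∂_2 − rank ∂_3 = (6 − 6) − 0 = 0, and there is no ∂_3, so H_2 = 0.

As a check, the Euler characteristic is 6 − 12 + 6 = 0, which agrees with 1 − 1 + 0 = 0.

Hence the Betti numbers are b_0 = 1, b_1 = 1, b_2 = 0.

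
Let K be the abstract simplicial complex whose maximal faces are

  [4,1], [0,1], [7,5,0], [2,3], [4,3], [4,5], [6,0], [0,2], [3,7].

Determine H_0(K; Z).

H_0 ≅ Z.

K has 8 vertices, 11 edges, 1 triangle.
rank ∂_0 = 0, rank ∂_1 = 7 ⇒ b_0 = 8 − 0 − 7 = 1; all invariant factors of ∂_1 are 1 so no torsion. So H_0 = Z.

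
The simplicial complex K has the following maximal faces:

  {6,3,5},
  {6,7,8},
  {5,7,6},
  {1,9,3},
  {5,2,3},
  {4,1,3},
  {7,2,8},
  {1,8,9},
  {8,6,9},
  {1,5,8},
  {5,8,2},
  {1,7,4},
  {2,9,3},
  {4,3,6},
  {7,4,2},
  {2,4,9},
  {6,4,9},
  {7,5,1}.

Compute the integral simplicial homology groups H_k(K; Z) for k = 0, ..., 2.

K has 9 vertices, 27 edges, 18 triangles.
rank ∂_0 = 0, rank ∂_1 = 8 ⇒ b_0 = 9 − 0 − 8 = 1; all invariant factors of ∂_1 are 1 so no torsion. So H_0 ≅ Z.
rank ∂_1 = 8, rank ∂_2 = 18 ⇒ b_1 = 27 − 8 − 18 = 1; ∂_2 has invariant factor(s) [2] giving torsion. So H_1 ≅ Z ⊕ Z/2Z.
rank ∂_2 = 18, rank ∂_3 = 0 ⇒ b_2 = 18 − 18 − 0 = 0. So H_2 ≅ 0.

H_0 ≅ Z,  H_1 ≅ Z ⊕ Z/2Z,  H_2 = 0.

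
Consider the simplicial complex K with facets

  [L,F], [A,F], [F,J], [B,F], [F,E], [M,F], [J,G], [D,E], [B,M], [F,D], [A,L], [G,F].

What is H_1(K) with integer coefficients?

K has 9 vertices, 12 edges.
rank ∂_1 = 8, rank ∂_2 = 0 ⇒ b_1 = 12 − 8 − 0 = 4. So H_1 = Z^4.

H_1 ≅ Z^4.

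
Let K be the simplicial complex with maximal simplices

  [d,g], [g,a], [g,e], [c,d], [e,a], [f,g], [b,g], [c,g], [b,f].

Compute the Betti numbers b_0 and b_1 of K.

b_0 = 1, b_1 = 3.

We work with the vertex ordering a < b < c < d < e < f < g. The simplices of K, each written with vertices in increasing order, are:

  0-simplices (7): a, b, c, d, e, f, g
  1-simplices (9): ae, ag, bf, bg, cd, cg, dg, eg, fg

giving chain groups C_0 ≅ Z^7, C_1 ≅ Z^9.

The boundary map ∂_1: C_1 → C_0 sends each edge [p,q] (with p < q) to q − p. For instance
  ∂bf = f − b.
The resulting 7×9 matrix has rank 6, and its Smith normal form has invariant factors (1,1,1,1,1,1).

Now H_k = ker ∂_k / im ∂_{k+1}, so:

  H_0: rank C_0 − rank ∂_1 = 7 − 6 = 1, and the invariant factors of ∂_1 are all 1, so H_0 = Z.
  H_1: rank ker ∂_1 − rank ∂_2 = (9 − 6) − 0 = 3, and there is no ∂_2, so H_1 = Z^3.

As a check, the Euler characteristic is 7 − 9 = -2, which agrees with 1 − 3 = -2.

Hence the Betti numbers are b_0 = 1, b_1 = 3.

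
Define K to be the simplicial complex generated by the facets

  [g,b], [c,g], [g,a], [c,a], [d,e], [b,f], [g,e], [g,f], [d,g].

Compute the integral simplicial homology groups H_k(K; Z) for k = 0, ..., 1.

H_0 ≅ Z,  H_1 ≅ Z^3.

We work with the vertex ordering a < b < c < d < e < f < g. The simplices of K, each written with vertices in increasing order, are:

  0-simplices (7): a, b, c, d, e, f, g
  1-simplices (9): ac, ag, bf, bg, cg, de, dg, eg, fg

so the chain groups are C_0 ≅ Z^7, C_1 ≅ Z^9.

Boundary ∂_1: C_1 → C_0 is given by ∂[p,q] = [q] − [p]. For instance
  ∂dg = g − d.
As a 7×9 matrix over Z this has rank 6, with invariant factors (1,1,1,1,1,1).

Now H_k = ker ∂_k / im ∂_{k+1}, so:

  H_0: rank C_0 − rank ∂_1 = 7 − 6 = 1, and the invariant factors of ∂_1 are all 1, so H_0 ≅ Z.
  H_1: rank ker ∂_1 − rank ∂_2 = (9 − 6) − 0 = 3, and there is no ∂_2, so H_1 ≅ Z^3.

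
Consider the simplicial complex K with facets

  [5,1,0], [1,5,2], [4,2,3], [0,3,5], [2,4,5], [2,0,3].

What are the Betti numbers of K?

b_0 = 1, b_1 = 1, b_2 = 0.

Order the vertices as 0 < 1 < 2 < 3 < 4 < 5. Listing each simplex with vertices in this order, K has dimension 2 with simplices:

  0-simplices (6): [0], [1], [2], [3], [4], [5]
  1-simplices (12): [0,1], [0,2], [0,3], [0,5], [1,2], [1,5], [2,3], [2,4], [2,5], [3,4], [3,5], [4,5]
  2-simplices (6): [0,1,5], [0,2,3], [0,3,5], [1,2,5], [2,3,4], [2,4,5]

giving chain groups C_0 ≅ Z^6, C_1 ≅ Z^12, C_2 ≅ Z^6.

The boundary map ∂_1: C_1 → C_0 is given by ∂[p,q] = [q] − [p]. For instance
  ∂[0,5] = [5] − [0].
This gives a 6×12 integer matrix of rank 5; reducing to Smith normal form yields diagonal entries (1,1,1,1,1).

∂_2: C_2 → C_1 maps a triangle to the signed sum of its edges. For instance
  ∂[2,4,5] = [4,5] − [2,5] + [2,4],
  ∂[0,1,5] = [1,5] − [0,5] + [0,1].
The 12×6 boundary matrix has rank 6 and Smith normal form diag(1,1,1,1,1,1).

Now H_k = ker ∂_k / im ∂_{k+1}, so:

  H_0: rank C_0 − rank ∂_1 = 6 − 5 = 1, and the invariant factors of ∂_1 are all 1, so H_0 = Z.
  H_1: rank ker ∂_1 − rank ∂_2 = (12 − 5) − 6 = 1, and the invariant factors of ∂_2 are all 1, so H_1 = Z.
  H_2: rank ker ∂_2 − rank ∂_3 = (6 − 6) − 0 = 0, and there is no ∂_3, so H_2 = 0.

(K is a triangulation of the cylinder S^1 x I.)

Hence the Betti numbers are b_0 = 1, b_1 = 1, b_2 = 0.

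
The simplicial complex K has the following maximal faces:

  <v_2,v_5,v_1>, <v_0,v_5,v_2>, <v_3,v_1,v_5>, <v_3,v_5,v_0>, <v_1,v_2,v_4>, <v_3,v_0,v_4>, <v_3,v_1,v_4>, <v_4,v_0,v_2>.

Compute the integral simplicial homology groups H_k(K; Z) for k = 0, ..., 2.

Fix the vertex order v_0 < v_1 < v_2 < v_3 < v_4 < v_5 and write every simplex with vertices in increasing order. Then dim K = 2 and the simplices of K are:

  0-simplices (6): [v_0], [v_1], [v_2], [v_3], [v_4], [v_5]
  1-simplices (12): [v_0,v_2], [v_0,v_3], [v_0,v_4], [v_0,v_5], [v_1,v_2], [v_1,v_3], [v_1,v_4], [v_1,v_5], [v_2,v_4], [v_2,v_5], [v_3,v_4], [v_3,v_5]
  2-simplices (8): [v_0,v_2,v_4], [v_0,v_2,v_5], [v_0,v_3,v_4], [v_0,v_3,v_5], [v_1,v_2,v_4], [v_1,v_2,v_5], [v_1,v_3,v_4], [v_1,v_3,v_5]

giving chain groups C_0 ≅ Z^6, C_1 ≅ Z^12, C_2 ≅ Z^8.

The boundary map ∂_1: C_1 → C_0 is given by ∂[p,q] = [q] − [p]. For instance
  ∂[v_1,v_5] = [v_5] − [v_1].
This gives a 6×12 integer matrix of rank 5; reducing to Smith normal form yields diagonal entries (1,1,1,1,1).

∂_2: C_2 → C_1 acts by ∂[p,q,r] = [q,r] − [p,r] + [p,q]. For instance
  ∂[v_0,v_2,v_4] = [v_2,v_4] − [v_0,v_4] + [v_0,v_2],
  ∂[v_1,v_2,v_4] = [v_2,v_4] − [v_1,v_4] + [v_1,v_2].
As a 12×8 matrix over Z this has rank 7, with invariant factors (1,1,1,1,1,1,1).

From H_k ≅ ker(∂_k) / im(∂_{k+1}) we obtain:

  H_0: rank C_0 − rank ∂_1 = 6 − 5 = 1, and the invariant factors of ∂_1 are all 1, so H_0 = Z.
  H_1: rank ker ∂_1 − rank ∂_2 = (12 − 5) − 7 = 0, and the invariant factors of ∂_2 are all 1, so H_1 = 0.
  H_2: rank ker ∂_2 − rank ∂_3 = (8 − 7) − 0 = 1, and there is no ∂_3, so H_2 = Z.

As a check, the Euler characteristic is 6 − 12 + 8 = 2, which agrees with 1 − 0 + 1 = 2.
(K is a triangulation of the 2-sphere S^2.)

H_0 = Z,  H_1 = 0,  H_2 = Z.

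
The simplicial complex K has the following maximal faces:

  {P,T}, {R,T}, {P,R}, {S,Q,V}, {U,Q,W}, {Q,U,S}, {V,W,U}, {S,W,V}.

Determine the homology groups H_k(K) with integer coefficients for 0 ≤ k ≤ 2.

Take the total order P < Q < R < S < T < U < V < W on the vertex set. Then K (dimension 2) consists of the simplices:

  0-simplices (8): P, Q, R, S, T, U, V, W
  1-simplices (13): PR, PT, QS, QU, QV, QW, RT, SU, SV, SW, UV, UW, VW
  2-simplices (5): QSU, QSV, QUW, SVW, UVW

Hence C_0 ≅ Z^8, C_1 ≅ Z^13, C_2 ≅ Z^5.

The boundary map ∂_1: C_1 → C_0 is given by ∂[p,q] = [q] − [p].
The 8×13 boundary matrix has rank 6 and Smith normal form diag(1,1,1,1,1,1).

The boundary map ∂_2: C_2 → C_1 acts by ∂[p,q,r] = [q,r] − [p,r] + [p,q]. For instance
  ∂QSV = SV − QV + QS,
  ∂UVW = VW − UW + UV.
As a 13×5 matrix over Z this has rank 5, with invariant factors (1,1,1,1,1).

Reading off H_k = ker ∂_k / im ∂_{k+1}:

  H_0: rank C_0 − rank ∂_1 = 8 − 6 = 2, and the invariant factors of ∂_1 are all 1, so H_0 ≅ Z^2.
  H_1: rank ker ∂_1 − rank ∂_2 = (13 − 6) − 5 = 2, and the invariant factors of ∂_2 are all 1, so H_1 ≅ Z^2.
  H_2: rank ker ∂_2 − rank ∂_3 = (5 − 5) − 0 = 0, and there is no ∂_3, so H_2 ≅ 0.

H_0 ≅ Z^2,  H_1 ≅ Z^2,  H_2 = 0.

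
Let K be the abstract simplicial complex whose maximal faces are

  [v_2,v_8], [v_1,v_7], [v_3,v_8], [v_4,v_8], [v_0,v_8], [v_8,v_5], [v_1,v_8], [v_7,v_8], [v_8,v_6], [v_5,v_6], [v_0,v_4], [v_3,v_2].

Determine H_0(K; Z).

Take the total order v_0 < v_1 < v_2 < v_3 < v_4 < v_5 < v_6 < v_7 < v_8 on the vertex set. Then K (dimension 1) consists of the simplices:

  0-simplices (9): [v_0], [v_1], [v_2], [v_3], [v_4], [v_5], [v_6], [v_7], [v_8]
  1-simplices (12): [v_0,v_4], [v_0,v_8], [v_1,v_7], [v_1,v_8], [v_2,v_3], [v_2,v_8], [v_3,v_8], [v_4,v_8], [v_5,v_6], [v_5,v_8], [v_6,v_8], [v_7,v_8]

giving chain groups C_0 ≅ Z^9, C_1 ≅ Z^12.

Boundary ∂_1: C_1 → C_0 is given by ∂[p,q] = [q] − [p]. For instance
  ∂[v_1,v_7] = [v_7] − [v_1].
As a 9×12 matrix over Z this has rank 8, with invariant factors (1,1,1,1,1,1,1,1).

Computing H_k = (kernel of ∂_k) / (image of ∂_{k+1}):

  H_0: rank C_0 − rank ∂_1 = 9 − 8 = 1, and the invariant factors of ∂_1 are all 1, so H_0 = Z.

(K is a triangulation of a wedge of 4 circles.)

H_0 ≅ Z.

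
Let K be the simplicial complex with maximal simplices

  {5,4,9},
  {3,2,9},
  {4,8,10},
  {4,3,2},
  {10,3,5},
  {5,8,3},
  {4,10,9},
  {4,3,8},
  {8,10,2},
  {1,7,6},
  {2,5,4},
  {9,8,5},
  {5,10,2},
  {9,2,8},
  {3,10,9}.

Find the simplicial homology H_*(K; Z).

H_0 ≅ Z^2,  H_1 ≅ Z^2,  H_2 ≅ Z.

K has 10 vertices, 24 edges, 15 triangles.
rank ∂_0 = 0, rank ∂_1 = 8 ⇒ b_0 = 10 − 0 − 8 = 2; all invariant factors of ∂_1 are 1 so no torsion. So H_0 ≅ Z^2.
rank ∂_1 = 8, rank ∂_2 = 14 ⇒ b_1 = 24 − 8 − 14 = 2; all invariant factors of ∂_2 are 1 so no torsion. So H_1 ≅ Z^2.
rank ∂_2 = 14, rank ∂_3 = 0 ⇒ b_2 = 15 − 14 − 0 = 1. So H_2 ≅ Z.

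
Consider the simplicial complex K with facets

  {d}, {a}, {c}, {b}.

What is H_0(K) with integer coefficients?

H_0 ≅ Z^4.

We work with the vertex ordering a < b < c < d. The simplices of K, each written with vertices in increasing order, are:

  0-simplices (4): a, b, c, d

giving chain groups C_0 ≅ Z^4.

Now H_k = ker ∂_k / im ∂_{k+1}, so:

  H_0: rank C_0 − rank ∂_1 = 4 − 0 = 4, and there is no ∂_1, so H_0 = Z^4.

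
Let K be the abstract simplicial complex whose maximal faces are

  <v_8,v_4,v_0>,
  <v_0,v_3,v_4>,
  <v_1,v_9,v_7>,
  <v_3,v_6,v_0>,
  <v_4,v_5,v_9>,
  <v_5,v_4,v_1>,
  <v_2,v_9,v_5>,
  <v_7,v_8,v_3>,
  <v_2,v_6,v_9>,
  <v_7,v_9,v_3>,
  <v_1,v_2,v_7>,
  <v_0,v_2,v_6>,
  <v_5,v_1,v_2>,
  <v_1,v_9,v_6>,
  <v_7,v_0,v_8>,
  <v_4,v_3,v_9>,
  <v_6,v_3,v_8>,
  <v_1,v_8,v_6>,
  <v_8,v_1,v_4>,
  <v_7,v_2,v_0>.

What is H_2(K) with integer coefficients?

H_2 = 0.

Take the total order v_0 < v_1 < v_2 < v_3 < v_4 < v_5 < v_6 < v_7 < v_8 < v_9 on the vertex set. Then K (dimension 2) consists of the simplices:

  0-simplices (10): [v_0], [v_1], [v_2], [v_3], [v_4], [v_5], [v_6], [v_7], [v_8], [v_9]
  1-simplices (30): (30 of them)
  2-simplices (20): (20 of them)

giving chain groups C_0 ≅ Z^10, C_1 ≅ Z^30, C_2 ≅ Z^20.

Boundary ∂_1: C_1 → C_0 maps an edge to its endpoints' difference, ∂[p,q] = q − p.
The resulting 10×30 matrix has rank 9, and its Smith normal form has invariant factors (1,1,1,1,1,1,1,1,1).

Boundary ∂_2: C_2 → C_1 maps a triangle to the signed sum of its edges. For instance
  ∂[v_3,v_4,v_9] = [v_4,v_9] − [v_3,v_9] + [v_3,v_4],
  ∂[v_1,v_7,v_9] = [v_7,v_9] − [v_1,v_9] + [v_1,v_7].
This gives a 30×20 integer matrix of rank 20; reducing to Smith normal form yields diagonal entries (1,1,1,1,1,1,1,1,1,1,1,1,1,1,1,1,1,1,1,2).

Now H_k = ker ∂_k / im ∂_{k+1}, so:

  H_2: rank ker ∂_2 − rank ∂_3 = (20 − 20) − 0 = 0, and there is no ∂_3, so H_2 ≅ 0.

(K is a triangulation of the Klein bottle.)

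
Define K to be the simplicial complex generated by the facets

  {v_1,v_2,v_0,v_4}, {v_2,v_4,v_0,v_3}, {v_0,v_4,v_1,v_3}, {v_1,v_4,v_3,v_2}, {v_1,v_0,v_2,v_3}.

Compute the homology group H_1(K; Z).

H_1 = 0.

Fix the vertex order v_0 < v_1 < v_2 < v_3 < v_4 and write every simplex with vertices in increasing order. Then dim K = 3 and the simplices of K are:

  0-simplices (5): [v_0], [v_1], [v_2], [v_3], [v_4]
  1-simplices (10): [v_0,v_1], [v_0,v_2], [v_0,v_3], [v_0,v_4], [v_1,v_2], [v_1,v_3], [v_1,v_4], [v_2,v_3], [v_2,v_4], [v_3,v_4]
  2-simplices (10): [v_0,v_1,v_2], [v_0,v_1,v_3], [v_0,v_1,v_4], [v_0,v_2,v_3], [v_0,v_2,v_4], [v_0,v_3,v_4], [v_1,v_2,v_3], [v_1,v_2,v_4], [v_1,v_3,v_4], [v_2,v_3,v_4]
  3-simplices (5): [v_0,v_1,v_2,v_3], [v_0,v_1,v_2,v_4], [v_0,v_1,v_3,v_4], [v_0,v_2,v_3,v_4], [v_1,v_2,v_3,v_4]

so the chain groups are C_0 ≅ Z^5, C_1 ≅ Z^10, C_2 ≅ Z^10, C_3 ≅ Z^5.

∂_1: C_1 → C_0 is given by ∂[p,q] = [q] − [p].
The resulting 5×10 matrix has rank 4, and its Smith normal form has invariant factors (1,1,1,1).

The boundary map ∂_2: C_2 → C_1 maps a triangle to the signed sum of its edges. For instance
  ∂[v_1,v_2,v_4] = [v_2,v_4] − [v_1,v_4] + [v_1,v_2],
  ∂[v_0,v_1,v_2] = [v_1,v_2] − [v_0,v_2] + [v_0,v_1].
The 10×10 boundary matrix has rank 6 and Smith normal form diag(1,1,1,1,1,1).

The boundary map ∂_3: C_3 → C_2 sends each 3-simplex σ to the alternating sum Σ_i (−1)^i (σ with its i-th vertex removed). For instance
  ∂[v_1,v_2,v_3,v_4] = [v_2,v_3,v_4] − [v_1,v_3,v_4] + [v_1,v_2,v_4] − [v_1,v_2,v_3],
  ∂[v_0,v_1,v_3,v_4] = [v_1,v_3,v_4] − [v_0,v_3,v_4] + [v_0,v_1,v_4] − [v_0,v_1,v_3].
This gives a 10×5 integer matrix of rank 4; reducing to Smith normal form yields diagonal entries (1,1,1,1).

From H_k ≅ ker(∂_k) / im(∂_{k+1}) we obtain:

  H_1: rank ker ∂_1 − rank ∂_2 = (10 − 4) − 6 = 0, and the invariant factors of ∂_2 are all 1, so H_1 ≅ 0.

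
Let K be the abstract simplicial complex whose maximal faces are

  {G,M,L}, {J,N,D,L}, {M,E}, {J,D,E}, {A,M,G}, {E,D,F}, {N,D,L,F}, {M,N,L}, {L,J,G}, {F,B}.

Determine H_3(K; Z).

H_3 ≅ 0.

K has 10 vertices, 21 edges, 13 triangles, 2 3-simplices.
rank ∂_3 = 2, rank ∂_4 = 0 ⇒ b_3 = 2 − 2 − 0 = 0. So H_3 ≅ 0.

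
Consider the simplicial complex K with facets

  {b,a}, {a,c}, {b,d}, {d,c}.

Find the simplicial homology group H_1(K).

H_1 = Z.

We work with the vertex ordering a < b < c < d. The simplices of K, each written with vertices in increasing order, are:

  0-simplices (4): a, b, c, d
  1-simplices (4): ab, ac, bd, cd

so the chain groups are C_0 ≅ Z^4, C_1 ≅ Z^4.

∂_1: C_1 → C_0 maps an edge to its endpoints' difference, ∂[p,q] = q − p.
The 4×4 boundary matrix has rank 3 and Smith normal form diag(1,1,1).

Now H_k = ker ∂_k / im ∂_{k+1}, so:

  H_1: rank ker ∂_1 − rank ∂_2 = (4 − 3) − 0 = 1, and there is no ∂_2, so H_1 ≅ Z.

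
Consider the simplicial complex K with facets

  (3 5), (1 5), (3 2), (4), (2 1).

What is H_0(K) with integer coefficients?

We work with the vertex ordering 1 < 2 < 3 < 4 < 5. The simplices of K, each written with vertices in increasing order, are:

  0-simplices (5): [1], [2], [3], [4], [5]
  1-simplices (4): [1,2], [1,5], [2,3], [3,5]

Hence C_0 ≅ Z^5, C_1 ≅ Z^4.

∂_1: C_1 → C_0 sends each edge [p,q] (with p < q) to q − p. For instance
  ∂[1,5] = [5] − [1].
As a 5×4 matrix over Z this has rank 3, with invariant factors (1,1,1).

From H_k ≅ ker(∂_k) / im(∂_{k+1}) we obtain:

  H_0: rank C_0 − rank ∂_1 = 5 − 3 = 2, and the invariant factors of ∂_1 are all 1, so H_0 = Z^2.

H_0 = Z^2.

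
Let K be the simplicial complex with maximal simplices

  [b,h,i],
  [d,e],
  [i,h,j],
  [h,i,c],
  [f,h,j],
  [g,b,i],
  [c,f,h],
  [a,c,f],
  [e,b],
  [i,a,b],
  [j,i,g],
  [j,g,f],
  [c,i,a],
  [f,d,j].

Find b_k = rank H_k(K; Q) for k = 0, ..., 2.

Order the vertices as a < b < c < d < e < f < g < h < i < j. Listing each simplex with vertices in this order, K has dimension 2 with simplices:

  0-simplices (10): a, b, c, d, e, f, g, h, i, j
  1-simplices (22): ab, ac, af, ai, be, bg, bh, bi, cf, ch, ci, de, df, dj, fg, fh, fj, gi, gj, hi, hj, ij
  2-simplices (12): abi, acf, aci, bgi, bhi, cfh, chi, dfj, fgj, fhj, gij, hij

so the chain groups are C_0 ≅ Z^10, C_1 ≅ Z^22, C_2 ≅ Z^12.

∂_1: C_1 → C_0 is given by ∂[p,q] = [q] − [p].
As a 10×22 matrix over Z this has rank 9, with invariant factors (1,1,1,1,1,1,1,1,1).

The boundary map ∂_2: C_2 → C_1 sends each 2-simplex [p,q,r] to [q,r] − [p,r] + [p,q]. For instance
  ∂bgi = gi − bi + bg,
  ∂bhi = hi − bi + bh.
This gives a 22×12 integer matrix of rank 12; reducing to Smith normal form yields diagonal entries (1,1,1,1,1,1,1,1,1,1,1,1).

Now H_k = ker ∂_k / im ∂_{k+1}, so:

  H_0: rank C_0 − rank ∂_1 = 10 − 9 = 1, and the invariant factors of ∂_1 are all 1, so H_0 = Z.
  H_1: rank ker ∂_1 − rank ∂_2 = (22 − 9) − 12 = 1, and the invariant factors of ∂_2 are all 1, so H_1 = Z.
  H_2: rank ker ∂_2 − rank ∂_3 = (12 − 12) − 0 = 0, and there is no ∂_3, so H_2 = 0.

As a check, the Euler characteristic is 10 − 22 + 12 = 0, which agrees with 1 − 1 + 0 = 0.

Hence the Betti numbers are b_0 = 1, b_1 = 1, b_2 = 0.

b_0 = 1, b_1 = 1, b_2 = 0.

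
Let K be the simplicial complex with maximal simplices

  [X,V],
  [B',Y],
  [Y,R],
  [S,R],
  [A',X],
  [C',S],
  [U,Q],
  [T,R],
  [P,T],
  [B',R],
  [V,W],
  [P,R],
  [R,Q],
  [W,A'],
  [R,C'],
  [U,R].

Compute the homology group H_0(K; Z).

H_0 ≅ Z^2.

We work with the vertex ordering P < Q < R < S < T < U < V < W < X < Y < A' < B' < C'. The simplices of K, each written with vertices in increasing order, are:

  0-simplices (13): [P], [Q], [R], [S], [T], [U], [V], [W], [X], [Y], [A'], [B'], [C']
  1-simplices (16): [P,R], [P,T], [Q,R], [Q,U], [R,S], [R,T], [R,U], [R,Y], [R,B'], [R,C'], [S,C'], [V,W], [V,X], [W,A'], [X,A'], [Y,B']

so the chain groups are C_0 ≅ Z^13, C_1 ≅ Z^16.

Boundary ∂_1: C_1 → C_0 sends each edge [p,q] (with p < q) to q − p. For instance
  ∂[R,S] = [S] − [R].
The resulting 13×16 matrix has rank 11, and its Smith normal form has invariant factors (1,1,1,1,1,1,1,1,1,1,1).

Reading off H_k = ker ∂_k / im ∂_{k+1}:

  H_0: rank C_0 − rank ∂_1 = 13 − 11 = 2, and the invariant factors of ∂_1 are all 1, so H_0 ≅ Z^2.

(K is a triangulation of the disjoint union of the circle S^1 and a wedge of 4 circles.)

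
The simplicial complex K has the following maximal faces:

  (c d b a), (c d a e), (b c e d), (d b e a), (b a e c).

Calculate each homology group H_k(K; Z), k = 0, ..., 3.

H_0 = Z,  H_1 = 0,  H_2 = 0,  H_3 = Z.

Fix the vertex order a < b < c < d < e and write every simplex with vertices in increasing order. Then dim K = 3 and the simplices of K are:

  0-simplices (5): a, b, c, d, e
  1-simplices (10): ab, ac, ad, ae, bc, bd, be, cd, ce, de
  2-simplices (10): abc, abd, abe, acd, ace, ade, bcd, bce, bde, cde
  3-simplices (5): abcd, abce, abde, acde, bcde

Hence C_0 ≅ Z^5, C_1 ≅ Z^10, C_2 ≅ Z^10, C_3 ≅ Z^5.

The boundary map ∂_1: C_1 → C_0 maps an edge to its endpoints' difference, ∂[p,q] = q − p.
This gives a 5×10 integer matrix of rank 4; reducing to Smith normal form yields diagonal entries (1,1,1,1).

The boundary map ∂_2: C_2 → C_1 acts by ∂[p,q,r] = [q,r] − [p,r] + [p,q]. For instance
  ∂abc = bc − ac + ab,
  ∂bce = ce − be + bc.
The 10×10 boundary matrix has rank 6 and Smith normal form diag(1,1,1,1,1,1).

∂_3: C_3 → C_2 sends each 3-simplex σ to the alternating sum Σ_i (−1)^i (σ with its i-th vertex removed). For instance
  ∂acde = cde − ade + ace − acd,
  ∂abcd = bcd − acd + abd − abc.
This gives a 10×5 integer matrix of rank 4; reducing to Smith normal form yields diagonal entries (1,1,1,1).

From H_k ≅ ker(∂_k) / im(∂_{k+1}) we obtain:

  H_0: rank C_0 − rank ∂_1 = 5 − 4 = 1, and the invariant factors of ∂_1 are all 1, so H_0 ≅ Z.
  H_1: rank ker ∂_1 − rank ∂_2 = (10 − 4) − 6 = 0, and the invariant factors of ∂_2 are all 1, so H_1 ≅ 0.
  H_2: rank ker ∂_2 − rank ∂_3 = (10 − 6) − 4 = 0, and the invariant factors of ∂_3 are all 1, so H_2 ≅ 0.
  H_3: rank ker ∂_3 − rank ∂_4 = (5 − 4) − 0 = 1, and there is no ∂_4, so H_3 ≅ Z.

As a check, the Euler characteristic is 5 − 10 + 10 − 5 = 0, which agrees with 1 − 0 + 0 − 1 = 0.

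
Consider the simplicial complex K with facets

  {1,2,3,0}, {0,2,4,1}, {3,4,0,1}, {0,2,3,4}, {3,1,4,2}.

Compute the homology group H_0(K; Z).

H_0 ≅ Z.

We work with the vertex ordering 0 < 1 < 2 < 3 < 4. The simplices of K, each written with vertices in increasing order, are:

  0-simplices (5): [0], [1], [2], [3], [4]
  1-simplices (10): [0,1], [0,2], [0,3], [0,4], [1,2], [1,3], [1,4], [2,3], [2,4], [3,4]
  2-simplices (10): [0,1,2], [0,1,3], [0,1,4], [0,2,3], [0,2,4], [0,3,4], [1,2,3], [1,2,4], [1,3,4], [2,3,4]
  3-simplices (5): [0,1,2,3], [0,1,2,4], [0,1,3,4], [0,2,3,4], [1,2,3,4]

Hence C_0 ≅ Z^5, C_1 ≅ Z^10, C_2 ≅ Z^10, C_3 ≅ Z^5.

∂_1: C_1 → C_0 sends each edge [p,q] (with p < q) to q − p. For instance
  ∂[0,3] = [3] − [0].
This gives a 5×10 integer matrix of rank 4; reducing to Smith normal form yields diagonal entries (1,1,1,1).

Boundary ∂_2: C_2 → C_1 maps a triangle to the signed sum of its edges. For instance
  ∂[1,3,4] = [3,4] − [1,4] + [1,3],
  ∂[0,1,4] = [1,4] − [0,4] + [0,1].
This gives a 10×10 integer matrix of rank 6; reducing to Smith normal form yields diagonal entries (1,1,1,1,1,1).

The boundary map ∂_3: C_3 → C_2 sends each 3-simplex σ to the alternating sum Σ_i (−1)^i (σ with its i-th vertex removed). For instance
  ∂[0,1,2,3] = [1,2,3] − [0,2,3] + [0,1,3] − [0,1,2],
  ∂[0,2,3,4] = [2,3,4] − [0,3,4] + [0,2,4] − [0,2,3].
This gives a 10×5 integer matrix of rank 4; reducing to Smith normal form yields diagonal entries (1,1,1,1).

Computing H_k = (kernel of ∂_k) / (image of ∂_{k+1}):

  H_0: rank C_0 − rank ∂_1 = 5 − 4 = 1, and the invariant factors of ∂_1 are all 1, so H_0 = Z.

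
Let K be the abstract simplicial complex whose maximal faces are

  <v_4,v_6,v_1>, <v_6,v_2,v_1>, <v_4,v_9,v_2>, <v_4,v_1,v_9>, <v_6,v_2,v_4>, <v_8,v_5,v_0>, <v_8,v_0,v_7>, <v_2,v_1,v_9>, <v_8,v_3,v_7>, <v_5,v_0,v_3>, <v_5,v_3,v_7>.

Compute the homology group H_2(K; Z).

Take the total order v_0 < v_1 < v_2 < v_3 < v_4 < v_5 < v_6 < v_7 < v_8 < v_9 on the vertex set. Then K (dimension 2) consists of the simplices:

  0-simplices (10): [v_0], [v_1], [v_2], [v_3], [v_4], [v_5], [v_6], [v_7], [v_8], [v_9]
  1-simplices (19): (19 of them)
  2-simplices (11): (11 of them)

so the chain groups are C_0 ≅ Z^10, C_1 ≅ Z^19, C_2 ≅ Z^11.

∂_1: C_1 → C_0 sends each edge [p,q] (with p < q) to q − p. For instance
  ∂[v_5,v_7] = [v_7] − [v_5].
As a 10×19 matrix over Z this has rank 8, with invariant factors (1,1,1,1,1,1,1,1).

∂_2: C_2 → C_1 sends each 2-simplex [p,q,r] to [q,r] − [p,r] + [p,q]. For instance
  ∂[v_1,v_2,v_6] = [v_2,v_6] − [v_1,v_6] + [v_1,v_2],
  ∂[v_3,v_7,v_8] = [v_7,v_8] − [v_3,v_8] + [v_3,v_7].
This gives a 19×11 integer matrix of rank 10; reducing to Smith normal form yields diagonal entries (1,1,1,1,1,1,1,1,1,1).

From H_k ≅ ker(∂_k) / im(∂_{k+1}) we obtain:

  H_2: rank ker ∂_2 − rank ∂_3 = (11 − 10) − 0 = 1, and there is no ∂_3, so H_2 ≅ Z.

(K is a triangulation of the disjoint union of the Möbius band and the 2-sphere S^2.)

H_2 ≅ Z.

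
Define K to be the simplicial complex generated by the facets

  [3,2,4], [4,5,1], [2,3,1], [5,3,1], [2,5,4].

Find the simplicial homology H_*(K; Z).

We work with the vertex ordering 1 < 2 < 3 < 4 < 5. The simplices of K, each written with vertices in increasing order, are:

  0-simplices (5): [1], [2], [3], [4], [5]
  1-simplices (10): [1,2], [1,3], [1,4], [1,5], [2,3], [2,4], [2,5], [3,4], [3,5], [4,5]
  2-simplices (5): [1,2,3], [1,3,5], [1,4,5], [2,3,4], [2,4,5]

Hence C_0 ≅ Z^5, C_1 ≅ Z^10, C_2 ≅ Z^5.

∂_1: C_1 → C_0 sends each edge [p,q] (with p < q) to q − p. For instance
  ∂[1,5] = [5] − [1].
The 5×10 boundary matrix has rank 4 and Smith normal form diag(1,1,1,1).

Boundary ∂_2: C_2 → C_1 sends each 2-simplex [p,q,r] to [q,r] − [p,r] + [p,q]. For instance
  ∂[2,4,5] = [4,5] − [2,5] + [2,4],
  ∂[2,3,4] = [3,4] − [2,4] + [2,3].
This gives a 10×5 integer matrix of rank 5; reducing to Smith normal form yields diagonal entries (1,1,1,1,1).

Reading off H_k = ker ∂_k / im ∂_{k+1}:

  H_0: rank C_0 − rank ∂_1 = 5 − 4 = 1, and the invariant factors of ∂_1 are all 1, so H_0 = Z.
  H_1: rank ker ∂_1 − rank ∂_2 = (10 − 4) − 5 = 1, and the invariant factors of ∂_2 are all 1, so H_1 = Z.
  H_2: rank ker ∂_2 − rank ∂_3 = (5 − 5) − 0 = 0, and there is no ∂_3, so H_2 = 0.

As a check, the Euler characteristic is 5 − 10 + 5 = 0, which agrees with 1 − 1 + 0 = 0.
(K is a triangulation of the Möbius band.)

H_0 = Z,  H_1 = Z,  H_2 = 0.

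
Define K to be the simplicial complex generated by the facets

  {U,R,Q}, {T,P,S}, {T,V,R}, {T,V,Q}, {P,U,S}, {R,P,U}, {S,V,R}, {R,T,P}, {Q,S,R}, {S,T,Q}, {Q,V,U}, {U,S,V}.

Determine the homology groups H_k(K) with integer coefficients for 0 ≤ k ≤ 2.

We work with the vertex ordering P < Q < R < S < T < U < V. The simplices of K, each written with vertices in increasing order, are:

  0-simplices (7): P, Q, R, S, T, U, V
  1-simplices (18): PR, PS, PT, PU, QR, QS, QT, QU, QV, RS, RT, RU, RV, ST, SU, SV, TV, UV
  2-simplices (12): PRT, PRU, PST, PSU, QRS, QRU, QST, QTV, QUV, RSV, RTV, SUV

so the chain groups are C_0 ≅ Z^7, C_1 ≅ Z^18, C_2 ≅ Z^12.

Boundary ∂_1: C_1 → C_0 is given by ∂[p,q] = [q] − [p]. For instance
  ∂RU = U − R.
The 7×18 boundary matrix has rank 6 and Smith normal form diag(1,1,1,1,1,1).

The boundary map ∂_2: C_2 → C_1 sends each 2-simplex [p,q,r] to [q,r] − [p,r] + [p,q]. For instance
  ∂QST = ST − QT + QS,
  ∂QRS = RS − QS + QR.
This gives a 18×12 integer matrix of rank 12; reducing to Smith normal form yields diagonal entries (1,1,1,1,1,1,1,1,1,1,1,2).

Reading off H_k = ker ∂_k / im ∂_{k+1}:

  H_0: rank C_0 − rank ∂_1 = 7 − 6 = 1, and the invariant factors of ∂_1 are all 1, so H_0 = Z.
  H_1: rank ker ∂_1 − rank ∂_2 = (18 − 6) − 12 = 0, and ∂_2 has invariant factor 2 > 1, so H_1 = Z/2.
  H_2: rank ker ∂_2 − rank ∂_3 = (12 − 12) − 0 = 0, and there is no ∂_3, so H_2 = 0.

H_0 = Z,  H_1 = Z/2,  H_2 = 0.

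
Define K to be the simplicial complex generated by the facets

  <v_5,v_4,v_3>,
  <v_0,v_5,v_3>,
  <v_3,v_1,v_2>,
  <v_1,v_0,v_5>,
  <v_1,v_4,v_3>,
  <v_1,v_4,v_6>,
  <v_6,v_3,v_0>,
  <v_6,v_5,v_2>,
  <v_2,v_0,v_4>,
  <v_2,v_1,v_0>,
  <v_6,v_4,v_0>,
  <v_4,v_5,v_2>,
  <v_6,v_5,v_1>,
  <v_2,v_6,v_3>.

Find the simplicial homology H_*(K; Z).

Order the vertices as v_0 < v_1 < v_2 < v_3 < v_4 < v_5 < v_6. Listing each simplex with vertices in this order, K has dimension 2 with simplices:

  0-simplices (7): [v_0], [v_1], [v_2], [v_3], [v_4], [v_5], [v_6]
  1-simplices (21): (21 of them)
  2-simplices (14): (14 of them)

Hence C_0 ≅ Z^7, C_1 ≅ Z^21, C_2 ≅ Z^14.

The boundary map ∂_1: C_1 → C_0 maps an edge to its endpoints' difference, ∂[p,q] = q − p.
This gives a 7×21 integer matrix of rank 6; reducing to Smith normal form yields diagonal entries (1,1,1,1,1,1).

∂_2: C_2 → C_1 sends each 2-simplex [p,q,r] to [q,r] − [p,r] + [p,q]. For instance
  ∂[v_2,v_4,v_5] = [v_4,v_5] − [v_2,v_5] + [v_2,v_4],
  ∂[v_0,v_2,v_4] = [v_2,v_4] − [v_0,v_4] + [v_0,v_2].
The 21×14 boundary matrix has rank 13 and Smith normal form diag(1,1,1,1,1,1,1,1,1,1,1,1,1).

From H_k ≅ ker(∂_k) / im(∂_{k+1}) we obtain:

  H_0: rank C_0 − rank ∂_1 = 7 − 6 = 1, and the invariant factors of ∂_1 are all 1, so H_0 = Z.
  H_1: rank ker ∂_1 − rank ∂_2 = (21 − 6) − 13 = 2, and the invariant factors of ∂_2 are all 1, so H_1 = Z^2.
  H_2: rank ker ∂_2 − rank ∂_3 = (14 − 13) − 0 = 1, and there is no ∂_3, so H_2 = Z.

(K is a triangulation of the torus T^2.)

H_0 ≅ Z,  H_1 ≅ Z^2,  H_2 ≅ Z.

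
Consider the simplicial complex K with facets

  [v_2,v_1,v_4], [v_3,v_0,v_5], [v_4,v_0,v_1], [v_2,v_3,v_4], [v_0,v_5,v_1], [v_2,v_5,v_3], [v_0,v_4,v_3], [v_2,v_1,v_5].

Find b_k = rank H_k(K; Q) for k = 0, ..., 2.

b_0 = 1, b_1 = 0, b_2 = 1.

Take the total order v_0 < v_1 < v_2 < v_3 < v_4 < v_5 on the vertex set. Then K (dimension 2) consists of the simplices:

  0-simplices (6): [v_0], [v_1], [v_2], [v_3], [v_4], [v_5]
  1-simplices (12): [v_0,v_1], [v_0,v_3], [v_0,v_4], [v_0,v_5], [v_1,v_2], [v_1,v_4], [v_1,v_5], [v_2,v_3], [v_2,v_4], [v_2,v_5], [v_3,v_4], [v_3,v_5]
  2-simplices (8): [v_0,v_1,v_4], [v_0,v_1,v_5], [v_0,v_3,v_4], [v_0,v_3,v_5], [v_1,v_2,v_4], [v_1,v_2,v_5], [v_2,v_3,v_4], [v_2,v_3,v_5]

Hence C_0 ≅ Z^6, C_1 ≅ Z^12, C_2 ≅ Z^8.

∂_1: C_1 → C_0 sends each edge [p,q] (with p < q) to q − p.
The 6×12 boundary matrix has rank 5 and Smith normal form diag(1,1,1,1,1).

∂_2: C_2 → C_1 acts by ∂[p,q,r] = [q,r] − [p,r] + [p,q]. For instance
  ∂[v_0,v_3,v_4] = [v_3,v_4] − [v_0,v_4] + [v_0,v_3],
  ∂[v_0,v_1,v_4] = [v_1,v_4] − [v_0,v_4] + [v_0,v_1].
This gives a 12×8 integer matrix of rank 7; reducing to Smith normal form yields diagonal entries (1,1,1,1,1,1,1).

Reading off H_k = ker ∂_k / im ∂_{k+1}:

  H_0: rank C_0 − rank ∂_1 = 6 − 5 = 1, and the invariant factors of ∂_1 are all 1, so H_0 ≅ Z.
  H_1: rank ker ∂_1 − rank ∂_2 = (12 − 5) − 7 = 0, and the invariant factors of ∂_2 are all 1, so H_1 ≅ 0.
  H_2: rank ker ∂_2 − rank ∂_3 = (8 − 7) − 0 = 1, and there is no ∂_3, so H_2 ≅ Z.

As a check, the Euler characteristic is 6 − 12 + 8 = 2, which agrees with 1 − 0 + 1 = 2.

Hence the Betti numbers are b_0 = 1, b_1 = 0, b_2 = 1.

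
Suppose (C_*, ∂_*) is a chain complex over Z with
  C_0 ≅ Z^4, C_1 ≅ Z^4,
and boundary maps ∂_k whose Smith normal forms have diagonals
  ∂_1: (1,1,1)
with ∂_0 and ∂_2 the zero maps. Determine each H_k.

H_0: b_0 = 4 − 0 − 3 = 1; torsion from ∂_1 factors > 1: none. So H_0 ≅ Z.
H_1: b_1 = 4 − 3 − 0 = 1; torsion from ∂_2 factors > 1: none. So H_1 ≅ Z.

H_0 ≅ Z,  H_1 ≅ Z.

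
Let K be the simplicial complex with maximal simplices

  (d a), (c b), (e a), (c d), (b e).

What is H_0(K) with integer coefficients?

H_0 ≅ Z.

Fix the vertex order a < b < c < d < e and write every simplex with vertices in increasing order. Then dim K = 1 and the simplices of K are:

  0-simplices (5): a, b, c, d, e
  1-simplices (5): ad, ae, bc, be, cd

giving chain groups C_0 ≅ Z^5, C_1 ≅ Z^5.

∂_1: C_1 → C_0 maps an edge to its endpoints' difference, ∂[p,q] = q − p.
This gives a 5×5 integer matrix of rank 4; reducing to Smith normal form yields diagonal entries (1,1,1,1).

Reading off H_k = ker ∂_k / im ∂_{k+1}:

  H_0: rank C_0 − rank ∂_1 = 5 − 4 = 1, and the invariant factors of ∂_1 are all 1, so H_0 ≅ Z.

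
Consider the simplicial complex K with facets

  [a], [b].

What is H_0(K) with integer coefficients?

H_0 ≅ Z^2.

Fix the vertex order a < b and write every simplex with vertices in increasing order. Then dim K = 0 and the simplices of K are:

  0-simplices (2): a, b

so the chain groups are C_0 ≅ Z^2.

Reading off H_k = ker ∂_k / im ∂_{k+1}:

  H_0: rank C_0 − rank ∂_1 = 2 − 0 = 2, and there is no ∂_1, so H_0 ≅ Z^2.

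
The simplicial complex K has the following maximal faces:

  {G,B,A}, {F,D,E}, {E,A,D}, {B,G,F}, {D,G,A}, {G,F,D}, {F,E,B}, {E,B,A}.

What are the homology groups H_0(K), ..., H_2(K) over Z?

H_0 ≅ Z,  H_1 = 0,  H_2 ≅ Z.

Take the total order A < B < D < E < F < G on the vertex set. Then K (dimension 2) consists of the simplices:

  0-simplices (6): A, B, D, E, F, G
  1-simplices (12): AB, AD, AE, AG, BE, BF, BG, DE, DF, DG, EF, FG
  2-simplices (8): ABE, ABG, ADE, ADG, BEF, BFG, DEF, DFG

giving chain groups C_0 ≅ Z^6, C_1 ≅ Z^12, C_2 ≅ Z^8.

Boundary ∂_1: C_1 → C_0 maps an edge to its endpoints' difference, ∂[p,q] = q − p.
The resulting 6×12 matrix has rank 5, and its Smith normal form has invariant factors (1,1,1,1,1).

The boundary map ∂_2: C_2 → C_1 maps a triangle to the signed sum of its edges. For instance
  ∂DEF = EF − DF + DE,
  ∂BEF = EF − BF + BE.
As a 12×8 matrix over Z this has rank 7, with invariant factors (1,1,1,1,1,1,1).

From H_k ≅ ker(∂_k) / im(∂_{k+1}) we obtain:

  H_0: rank C_0 − rank ∂_1 = 6 − 5 = 1, and the invariant factors of ∂_1 are all 1, so H_0 ≅ Z.
  H_1: rank ker ∂_1 − rank ∂_2 = (12 − 5) − 7 = 0, and the invariant factors of ∂_2 are all 1, so H_1 ≅ 0.
  H_2: rank ker ∂_2 − rank ∂_3 = (8 − 7) − 0 = 1, and there is no ∂_3, so H_2 ≅ Z.

As a check, the Euler characteristic is 6 − 12 + 8 = 2, which agrees with 1 − 0 + 1 = 2.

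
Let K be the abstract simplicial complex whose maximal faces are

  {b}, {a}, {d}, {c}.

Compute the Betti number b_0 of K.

b_0 = 4.

We work with the vertex ordering a < b < c < d. The simplices of K, each written with vertices in increasing order, are:

  0-simplices (4): a, b, c, d

so the chain groups are C_0 ≅ Z^4.

Now H_k = ker ∂_k / im ∂_{k+1}, so:

  H_0: rank C_0 − rank ∂_1 = 4 − 0 = 4, and there is no ∂_1, so H_0 = Z^4.

Hence the Betti numbers are b_0 = 4.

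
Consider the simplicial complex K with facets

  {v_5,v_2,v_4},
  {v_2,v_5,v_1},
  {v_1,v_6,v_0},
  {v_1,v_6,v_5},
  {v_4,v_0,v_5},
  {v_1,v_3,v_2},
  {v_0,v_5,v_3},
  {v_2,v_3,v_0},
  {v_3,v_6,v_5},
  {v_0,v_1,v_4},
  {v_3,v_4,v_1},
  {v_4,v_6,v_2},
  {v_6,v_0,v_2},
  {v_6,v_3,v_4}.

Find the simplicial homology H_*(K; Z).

H_0 ≅ Z,  H_1 ≅ Z^2,  H_2 ≅ Z.

We work with the vertex ordering v_0 < v_1 < v_2 < v_3 < v_4 < v_5 < v_6. The simplices of K, each written with vertices in increasing order, are:

  0-simplices (7): [v_0], [v_1], [v_2], [v_3], [v_4], [v_5], [v_6]
  1-simplices (21): (21 of them)
  2-simplices (14): (14 of them)

giving chain groups C_0 ≅ Z^7, C_1 ≅ Z^21, C_2 ≅ Z^14.

The boundary map ∂_1: C_1 → C_0 maps an edge to its endpoints' difference, ∂[p,q] = q − p.
This gives a 7×21 integer matrix of rank 6; reducing to Smith normal form yields diagonal entries (1,1,1,1,1,1).

∂_2: C_2 → C_1 maps a triangle to the signed sum of its edges. For instance
  ∂[v_0,v_1,v_4] = [v_1,v_4] − [v_0,v_4] + [v_0,v_1],
  ∂[v_3,v_5,v_6] = [v_5,v_6] − [v_3,v_6] + [v_3,v_5].
The resulting 21×14 matrix has rank 13, and its Smith normal form has invariant factors (1,1,1,1,1,1,1,1,1,1,1,1,1).

Computing H_k = (kernel of ∂_k) / (image of ∂_{k+1}):

  H_0: rank C_0 − rank ∂_1 = 7 − 6 = 1, and the invariant factors of ∂_1 are all 1, so H_0 ≅ Z.
  H_1: rank ker ∂_1 − rank ∂_2 = (21 − 6) − 13 = 2, and the invariant factors of ∂_2 are all 1, so H_1 ≅ Z^2.
  H_2: rank ker ∂_2 − rank ∂_3 = (14 − 13) − 0 = 1, and there is no ∂_3, so H_2 ≅ Z.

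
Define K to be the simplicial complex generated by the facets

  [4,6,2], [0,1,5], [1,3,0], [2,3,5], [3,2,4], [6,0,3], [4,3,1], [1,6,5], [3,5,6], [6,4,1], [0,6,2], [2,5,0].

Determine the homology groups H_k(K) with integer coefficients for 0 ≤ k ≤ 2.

H_0 ≅ Z,  H_1 ≅ Z/2,  H_2 = 0.

Take the total order 0 < 1 < 2 < 3 < 4 < 5 < 6 on the vertex set. Then K (dimension 2) consists of the simplices:

  0-simplices (7): [0], [1], [2], [3], [4], [5], [6]
  1-simplices (18): [0,1], [0,2], [0,3], [0,5], [0,6], [1,3], [1,4], [1,5], [1,6], [2,3], [2,4], [2,5], [2,6], [3,4], [3,5], [3,6], [4,6], [5,6]
  2-simplices (12): [0,1,3], [0,1,5], [0,2,5], [0,2,6], [0,3,6], [1,3,4], [1,4,6], [1,5,6], [2,3,4], [2,3,5], [2,4,6], [3,5,6]

giving chain groups C_0 ≅ Z^7, C_1 ≅ Z^18, C_2 ≅ Z^12.

The boundary map ∂_1: C_1 → C_0 is given by ∂[p,q] = [q] − [p]. For instance
  ∂[3,4] = [4] − [3].
The resulting 7×18 matrix has rank 6, and its Smith normal form has invariant factors (1,1,1,1,1,1).

Boundary ∂_2: C_2 → C_1 maps a triangle to the signed sum of its edges. For instance
  ∂[0,2,5] = [2,5] − [0,5] + [0,2],
  ∂[3,5,6] = [5,6] − [3,6] + [3,5].
The resulting 18×12 matrix has rank 12, and its Smith normal form has invariant factors (1,1,1,1,1,1,1,1,1,1,1,2).

Reading off H_k = ker ∂_k / im ∂_{k+1}:

  H_0: rank C_0 − rank ∂_1 = 7 − 6 = 1, and the invariant factors of ∂_1 are all 1, so H_0 ≅ Z.
  H_1: rank ker ∂_1 − rank ∂_2 = (18 − 6) − 12 = 0, and ∂_2 has invariant factor 2 > 1, so H_1 ≅ Z/2.
  H_2: rank ker ∂_2 − rank ∂_3 = (12 − 12) − 0 = 0, and there is no ∂_3, so H_2 ≅ 0.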